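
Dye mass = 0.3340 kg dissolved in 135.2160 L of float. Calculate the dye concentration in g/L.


Formula: Conc = dye_mass(kg) / volume(L) * 1000
Substituting: Conc = 0.3340 / 135.2160 * 1000
Result: 2.4701 g/L


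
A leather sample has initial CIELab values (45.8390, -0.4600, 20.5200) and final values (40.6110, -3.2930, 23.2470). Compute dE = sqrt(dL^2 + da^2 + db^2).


dL = -5.2280, da = -2.8330, db = 2.7270
dE = sqrt((-5.2280)^2 + (-2.8330)^2 + 2.7270^2) = 6.5417


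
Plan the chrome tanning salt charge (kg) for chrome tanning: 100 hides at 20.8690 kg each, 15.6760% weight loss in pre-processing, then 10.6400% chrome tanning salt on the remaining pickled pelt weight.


Total_raw = N * avg_wt = 100 * 20.8690 = 2086.9000 kg
Substrate = Total_raw * (1 - loss/100) = 2086.9000 * (1 - 15.6760/100) = 1759.7576 kg
Chrome = Substrate * pct / 100 = 1759.7576 * 10.6400 / 100 = 187.2382 kg


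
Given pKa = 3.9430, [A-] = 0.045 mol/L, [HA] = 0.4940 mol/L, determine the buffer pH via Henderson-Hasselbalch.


ratio = [A-] / [HA] = 0.045 / 0.4940 = 0.0910931
log10(ratio) = -1.0405
pH = pKa + log10(ratio) = 3.9430 - 1.0405 = 2.9025


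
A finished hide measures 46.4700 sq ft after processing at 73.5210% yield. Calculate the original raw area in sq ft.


Formula: raw = finished * 100 / yield
Substituting: raw = 46.4700 * 100 / 73.5210
Result: 63.2064 sq ft


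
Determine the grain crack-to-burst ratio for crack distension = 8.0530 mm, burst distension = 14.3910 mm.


Formula: Ratio = crack / burst
Substituting: Ratio = 8.0530 / 14.3910
Result: 0.5596


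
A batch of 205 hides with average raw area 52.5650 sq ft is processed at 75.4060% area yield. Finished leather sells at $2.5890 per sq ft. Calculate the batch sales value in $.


Raw_total = N * avg_area = 205 * 52.5650 = 10775.8250 sq ft
Finished = Raw_total * yield / 100 = 10775.8250 * 75.4060 / 100 = 8125.6186 sq ft
Value = Finished * price = 8125.6186 * 2.5890 = 21037.2266 $


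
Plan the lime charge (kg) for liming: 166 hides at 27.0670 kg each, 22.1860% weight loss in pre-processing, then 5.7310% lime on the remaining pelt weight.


Total_raw = N * avg_wt = 166 * 27.0670 = 4493.1220 kg
Substrate = Total_raw * (1 - loss/100) = 4493.1220 * (1 - 22.1860/100) = 3496.2780 kg
Lime = Substrate * pct / 100 = 3496.2780 * 5.7310 / 100 = 200.3717 kg


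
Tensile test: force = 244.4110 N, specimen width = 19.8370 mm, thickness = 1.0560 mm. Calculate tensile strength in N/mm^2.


Formula: TS = force / (width * thickness)
Substituting: TS = 244.4110 / (19.8370 * 1.0560)
Result: 11.6676 N/mm^2


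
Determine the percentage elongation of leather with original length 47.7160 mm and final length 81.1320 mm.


Formula: Elongation = (Lf - L0) / L0 * 100
Substituting: Elongation = (81.1320 - 47.7160) / 47.7160 * 100
Result: 70.0310 %


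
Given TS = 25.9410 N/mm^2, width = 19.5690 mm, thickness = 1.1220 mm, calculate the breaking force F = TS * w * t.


Formula: F = TS * w * t
Substituting: F = 25.9410 * 19.5690 * 1.1220
Result: 569.5714 N


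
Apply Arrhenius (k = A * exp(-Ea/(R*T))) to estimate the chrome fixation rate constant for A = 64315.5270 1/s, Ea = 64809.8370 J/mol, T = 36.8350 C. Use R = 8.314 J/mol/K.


T_K = T_C + 273.15 = 36.8350 + 273.15 = 309.9850 K
exponent = -Ea / (R * T_K) = -64809.8370 / (8.314 * 309.9850) = -25.1472
k = A * exp(exponent) = 64315.5270 * exp(-25.1472) = 7.7092e-07 1/s


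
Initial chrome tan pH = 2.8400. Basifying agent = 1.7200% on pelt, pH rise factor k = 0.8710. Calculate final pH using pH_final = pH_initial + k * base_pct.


Formula: pH_final = pH_initial + k * base_pct
Substituting: pH_final = 2.8400 + 0.8710 * 1.7200
Result: 4.3381


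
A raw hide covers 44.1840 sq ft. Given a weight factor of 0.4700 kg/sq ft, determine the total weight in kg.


Formula: Weight = area * weight_per_sqft
Substituting: Weight = 44.1840 * 0.4700
Result: 20.7665 kg


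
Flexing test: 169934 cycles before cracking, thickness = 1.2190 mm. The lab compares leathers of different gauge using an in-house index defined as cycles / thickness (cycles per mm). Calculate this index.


Formula: Index = cycles / thickness
Substituting: Index = 169934 / 1.2190
Result: 139404.4299 cycles/mm


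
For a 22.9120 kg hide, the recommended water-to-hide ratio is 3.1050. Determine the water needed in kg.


Formula: Water = hide_weight * ratio
Substituting: Water = 22.9120 * 3.1050
Result: 71.1418 kg


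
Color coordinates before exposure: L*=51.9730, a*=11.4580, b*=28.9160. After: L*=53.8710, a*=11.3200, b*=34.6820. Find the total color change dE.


dL = 1.8980, da = -0.1380, db = 5.7660
dE = sqrt(1.8980^2 + (-0.1380)^2 + 5.7660^2) = 6.0719


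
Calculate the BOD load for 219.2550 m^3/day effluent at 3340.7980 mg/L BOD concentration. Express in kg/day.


Formula: BOD_load = volume * conc / 1000
Substituting: BOD_load = 219.2550 * 3340.7980 / 1000
Result: 732.4867 kg/day


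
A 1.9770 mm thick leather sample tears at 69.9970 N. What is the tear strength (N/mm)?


Formula: Tear strength = force / thickness
Substituting: Tear strength = 69.9970 / 1.9770
Result: 35.4057 N/mm


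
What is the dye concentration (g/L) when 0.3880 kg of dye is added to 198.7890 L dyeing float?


Formula: Conc = dye_mass(kg) / volume(L) * 1000
Substituting: Conc = 0.3880 / 198.7890 * 1000
Result: 1.9518 g/L


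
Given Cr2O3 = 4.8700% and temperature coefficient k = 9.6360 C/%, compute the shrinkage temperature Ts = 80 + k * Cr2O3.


Formula: Ts = 80 + k * Cr2O3
Substituting: Ts = 80 + 9.6360 * 4.8700
Result: 126.9273 C


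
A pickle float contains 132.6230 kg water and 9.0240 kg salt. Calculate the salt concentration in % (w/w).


Formula: Conc = salt / (water + salt) * 100
Substituting: Conc = 9.0240 / (132.6230 + 9.0240) * 100
Result: 6.3708 %


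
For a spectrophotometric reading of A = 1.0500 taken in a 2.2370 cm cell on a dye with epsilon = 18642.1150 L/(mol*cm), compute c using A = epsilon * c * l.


Formula: c = A / (epsilon * l)
Substituting: c = 1.0500 / (18642.1150 * 2.2370)
Result: 2.5178e-05 mol/L


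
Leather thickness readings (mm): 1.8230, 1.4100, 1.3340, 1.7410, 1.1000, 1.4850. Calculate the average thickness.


Formula: Average = sum / n
Substituting: Average = 8.8930 / 6
Result: 1.4822 mm


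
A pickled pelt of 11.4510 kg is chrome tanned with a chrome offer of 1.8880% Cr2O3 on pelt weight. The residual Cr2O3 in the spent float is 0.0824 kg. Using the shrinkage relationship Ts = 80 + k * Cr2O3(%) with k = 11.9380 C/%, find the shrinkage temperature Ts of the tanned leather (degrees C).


Offered = pelt * offer_pct / 100 = 11.4510 * 1.8880 / 100 = 0.2162 kg
Uptake = offered - residual = 0.2162 - 0.0824 = 0.1338 kg
Cr2O3% on pelt = uptake / pelt * 100 = 0.1338 / 11.4510 * 100 = 1.1684 %
Ts = 80 + k * Cr2O3% = 80 + 11.9380 * 1.1684 = 93.9485 C


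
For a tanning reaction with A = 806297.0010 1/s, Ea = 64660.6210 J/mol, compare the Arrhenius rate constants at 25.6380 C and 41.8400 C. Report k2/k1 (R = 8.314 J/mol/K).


T1 = 25.6380 + 273.15 = 298.7880 K; T2 = 41.8400 + 273.15 = 314.9900 K
k1 = A * exp(-Ea/(R*T1)) = 806297.0010 * exp(-64660.6210/(8.314*298.7880)) = 3.9995e-06 1/s
k2 = A * exp(-Ea/(R*T2)) = 806297.0010 * exp(-64660.6210/(8.314*314.9900)) = 1.5257e-05 1/s
k2/k1 = 1.5257e-05 / 3.9995e-06 = 3.8147


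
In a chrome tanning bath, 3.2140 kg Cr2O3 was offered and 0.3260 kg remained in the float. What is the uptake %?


Formula: Uptake = (offered - residual) / offered * 100
Substituting: Uptake = (3.2140 - 0.3260) / 3.2140 * 100
Result: 89.8569 %


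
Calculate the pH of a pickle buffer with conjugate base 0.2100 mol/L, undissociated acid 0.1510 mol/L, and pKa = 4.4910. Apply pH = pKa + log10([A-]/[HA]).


ratio = [A-] / [HA] = 0.2100 / 0.1510 = 1.3907
log10(ratio) = 0.1432
pH = pKa + log10(ratio) = 4.4910 + 0.1432 = 4.6342


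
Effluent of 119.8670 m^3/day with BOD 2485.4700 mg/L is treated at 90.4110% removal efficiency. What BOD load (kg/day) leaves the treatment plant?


Load_in = volume * conc / 1000 = 119.8670 * 2485.4700 / 1000 = 297.9258 kg/day
Removed = Load_in * eff / 100 = 297.9258 * 90.4110 / 100 = 269.3577 kg/day
Load_out = Load_in - Removed = 297.9258 - 269.3577 = 28.5681 kg/day


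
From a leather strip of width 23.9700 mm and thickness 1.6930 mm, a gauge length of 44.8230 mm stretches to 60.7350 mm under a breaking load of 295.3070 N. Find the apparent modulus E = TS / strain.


TS = F / (w * t) = 295.3070 / (23.9700 * 1.6930) = 7.2769 N/mm^2
strain = (Lf - L0) / L0 = (60.7350 - 44.8230) / 44.8230 = 0.3550
E = TS / strain = 7.2769 / 0.3550 = 20.4986 N/mm^2


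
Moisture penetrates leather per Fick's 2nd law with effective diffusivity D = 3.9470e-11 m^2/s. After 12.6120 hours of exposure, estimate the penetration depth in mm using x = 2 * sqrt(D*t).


t = 12.6120 hr * 3600 = 45403.2000 s
D * t = 3.9470e-11 * 45403.2000 = 1.7921e-06
x = 2 * sqrt(D*t) = 2 * sqrt(1.7921e-06) = 0.00267736 m = 2.6774 mm


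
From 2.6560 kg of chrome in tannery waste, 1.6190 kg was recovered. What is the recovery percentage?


Formula: Recovery = recovered / input * 100
Substituting: Recovery = 1.6190 / 2.6560 * 100
Result: 60.9563 %


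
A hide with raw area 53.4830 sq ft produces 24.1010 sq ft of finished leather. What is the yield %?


Formula: Yield = finished / raw * 100
Substituting: Yield = 24.1010 / 53.4830 * 100
Result: 45.0629 %


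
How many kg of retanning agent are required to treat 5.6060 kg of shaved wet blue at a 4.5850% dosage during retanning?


Formula: Retan = substrate * pct / 100
Substituting: Retan = 5.6060 * 4.5850 / 100
Result: 0.2570 kg


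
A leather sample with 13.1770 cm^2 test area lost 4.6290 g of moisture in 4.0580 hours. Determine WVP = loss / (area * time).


Formula: WVP = loss / (area * time)
Substituting: WVP = 4.6290 / (13.1770 * 4.0580)
Result: 0.0865682 g/(cm^2*hr)


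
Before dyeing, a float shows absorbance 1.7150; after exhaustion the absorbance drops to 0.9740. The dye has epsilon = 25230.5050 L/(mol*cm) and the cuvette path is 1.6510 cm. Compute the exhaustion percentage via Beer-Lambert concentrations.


c_initial = A_i / (epsilon * l) = 1.7150 / (25230.5050 * 1.6510) = 4.1171e-05 mol/L
c_final = A_f / (epsilon * l) = 0.9740 / (25230.5050 * 1.6510) = 2.3382e-05 mol/L
Exhaustion = (c_initial - c_final) / c_initial * 100 = (4.1171e-05 - 2.3382e-05) / 4.1171e-05 * 100 = 43.2070 %


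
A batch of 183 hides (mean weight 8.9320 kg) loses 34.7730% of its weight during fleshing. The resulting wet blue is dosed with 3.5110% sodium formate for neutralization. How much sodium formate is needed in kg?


Total_raw = N * avg_wt = 183 * 8.9320 = 1634.5560 kg
Substrate = Total_raw * (1 - loss/100) = 1634.5560 * (1 - 34.7730/100) = 1066.1718 kg
Neutralizer = Substrate * pct / 100 = 1066.1718 * 3.5110 / 100 = 37.4333 kg


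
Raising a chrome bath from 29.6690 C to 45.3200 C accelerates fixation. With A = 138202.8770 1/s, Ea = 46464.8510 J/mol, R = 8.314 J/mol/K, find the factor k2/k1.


T1 = 29.6690 + 273.15 = 302.8190 K; T2 = 45.3200 + 273.15 = 318.4700 K
k1 = A * exp(-Ea/(R*T1)) = 138202.8770 * exp(-46464.8510/(8.314*302.8190)) = 0.00133442 1/s
k2 = A * exp(-Ea/(R*T2)) = 138202.8770 * exp(-46464.8510/(8.314*318.4700)) = 0.00330518 1/s
k2/k1 = 0.00330518 / 0.00133442 = 2.4769


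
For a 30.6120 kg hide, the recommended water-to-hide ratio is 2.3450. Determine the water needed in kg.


Formula: Water = hide_weight * ratio
Substituting: Water = 30.6120 * 2.3450
Result: 71.7851 kg


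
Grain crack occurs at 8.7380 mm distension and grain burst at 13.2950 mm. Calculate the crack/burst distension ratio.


Formula: Ratio = crack / burst
Substituting: Ratio = 8.7380 / 13.2950
Result: 0.6572


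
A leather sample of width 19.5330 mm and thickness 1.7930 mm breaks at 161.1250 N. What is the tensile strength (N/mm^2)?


Formula: TS = force / (width * thickness)
Substituting: TS = 161.1250 / (19.5330 * 1.7930)
Result: 4.6006 N/mm^2


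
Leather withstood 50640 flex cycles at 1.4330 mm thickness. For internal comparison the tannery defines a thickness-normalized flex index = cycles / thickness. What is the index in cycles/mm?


Formula: Index = cycles / thickness
Substituting: Index = 50640 / 1.4330
Result: 35338.4508 cycles/mm


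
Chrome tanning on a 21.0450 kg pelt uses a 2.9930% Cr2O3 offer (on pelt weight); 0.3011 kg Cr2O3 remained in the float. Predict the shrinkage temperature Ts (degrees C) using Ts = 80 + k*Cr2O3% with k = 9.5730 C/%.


Offered = pelt * offer_pct / 100 = 21.0450 * 2.9930 / 100 = 0.6299 kg
Uptake = offered - residual = 0.6299 - 0.3011 = 0.3288 kg
Cr2O3% on pelt = uptake / pelt * 100 = 0.3288 / 21.0450 * 100 = 1.5623 %
Ts = 80 + k * Cr2O3% = 80 + 9.5730 * 1.5623 = 94.9555 C


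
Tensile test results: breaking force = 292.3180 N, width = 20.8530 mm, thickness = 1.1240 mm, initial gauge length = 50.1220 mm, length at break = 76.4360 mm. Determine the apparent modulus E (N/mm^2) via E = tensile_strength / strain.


TS = F / (w * t) = 292.3180 / (20.8530 * 1.1240) = 12.4716 N/mm^2
strain = (Lf - L0) / L0 = (76.4360 - 50.1220) / 50.1220 = 0.5250
E = TS / strain = 12.4716 / 0.5250 = 23.7554 N/mm^2


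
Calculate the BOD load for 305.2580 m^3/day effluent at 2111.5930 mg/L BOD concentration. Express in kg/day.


Formula: BOD_load = volume * conc / 1000
Substituting: BOD_load = 305.2580 * 2111.5930 / 1000
Result: 644.5807 kg/day


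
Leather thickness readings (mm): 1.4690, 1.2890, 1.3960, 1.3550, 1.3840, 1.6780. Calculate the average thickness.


Formula: Average = sum / n
Substituting: Average = 8.5710 / 6
Result: 1.4285 mm


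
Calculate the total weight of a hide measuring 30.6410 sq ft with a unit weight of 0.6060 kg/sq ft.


Formula: Weight = area * weight_per_sqft
Substituting: Weight = 30.6410 * 0.6060
Result: 18.5684 kg


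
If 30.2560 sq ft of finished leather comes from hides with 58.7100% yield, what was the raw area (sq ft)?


Formula: raw = finished * 100 / yield
Substituting: raw = 30.2560 * 100 / 58.7100
Result: 51.5347 sq ft


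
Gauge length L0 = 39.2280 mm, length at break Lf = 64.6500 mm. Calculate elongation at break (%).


Formula: Elongation = (Lf - L0) / L0 * 100
Substituting: Elongation = (64.6500 - 39.2280) / 39.2280 * 100
Result: 64.8058 %


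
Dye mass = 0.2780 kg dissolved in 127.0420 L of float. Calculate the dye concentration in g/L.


Formula: Conc = dye_mass(kg) / volume(L) * 1000
Substituting: Conc = 0.2780 / 127.0420 * 1000
Result: 2.1883 g/L


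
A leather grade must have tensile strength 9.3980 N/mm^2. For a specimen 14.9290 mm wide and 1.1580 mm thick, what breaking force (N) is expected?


Formula: F = TS * w * t
Substituting: F = 9.3980 * 14.9290 * 1.1580
Result: 162.4706 N


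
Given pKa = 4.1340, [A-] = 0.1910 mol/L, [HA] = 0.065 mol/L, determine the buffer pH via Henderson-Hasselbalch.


ratio = [A-] / [HA] = 0.1910 / 0.065 = 2.9385
log10(ratio) = 0.4681
pH = pKa + log10(ratio) = 4.1340 + 0.4681 = 4.6021


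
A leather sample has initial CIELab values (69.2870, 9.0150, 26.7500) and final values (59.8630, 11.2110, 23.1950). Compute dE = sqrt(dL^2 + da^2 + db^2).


dL = -9.4240, da = 2.1960, db = -3.5550
dE = sqrt((-9.4240)^2 + 2.1960^2 + (-3.5550)^2) = 10.3088


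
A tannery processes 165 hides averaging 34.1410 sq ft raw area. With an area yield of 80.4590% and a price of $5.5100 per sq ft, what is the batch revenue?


Raw_total = N * avg_area = 165 * 34.1410 = 5633.2650 sq ft
Finished = Raw_total * yield / 100 = 5633.2650 * 80.4590 / 100 = 4532.4687 sq ft
Value = Finished * price = 4532.4687 * 5.5100 = 24973.9025 $


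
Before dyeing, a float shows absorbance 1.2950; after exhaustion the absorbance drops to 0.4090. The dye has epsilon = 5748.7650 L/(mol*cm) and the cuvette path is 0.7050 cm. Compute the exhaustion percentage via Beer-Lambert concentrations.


c_initial = A_i / (epsilon * l) = 1.2950 / (5748.7650 * 0.7050) = 3.1953e-04 mol/L
c_final = A_f / (epsilon * l) = 0.4090 / (5748.7650 * 0.7050) = 1.0092e-04 mol/L
Exhaustion = (c_initial - c_final) / c_initial * 100 = (3.1953e-04 - 1.0092e-04) / 3.1953e-04 * 100 = 68.4170 %


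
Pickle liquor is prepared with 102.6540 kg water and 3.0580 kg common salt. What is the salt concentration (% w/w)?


Formula: Conc = salt / (water + salt) * 100
Substituting: Conc = 3.0580 / (102.6540 + 3.0580) * 100
Result: 2.8928 %


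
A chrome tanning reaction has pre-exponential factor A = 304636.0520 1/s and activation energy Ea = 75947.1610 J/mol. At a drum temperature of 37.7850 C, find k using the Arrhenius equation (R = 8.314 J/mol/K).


T_K = T_C + 273.15 = 37.7850 + 273.15 = 310.9350 K
exponent = -Ea / (R * T_K) = -75947.1610 / (8.314 * 310.9350) = -29.3787
k = A * exp(exponent) = 304636.0520 * exp(-29.3787) = 5.3063e-08 1/s


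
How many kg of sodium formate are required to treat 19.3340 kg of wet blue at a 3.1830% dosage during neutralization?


Formula: Neutralizer = substrate * pct / 100
Substituting: Neutralizer = 19.3340 * 3.1830 / 100
Result: 0.6154 kg


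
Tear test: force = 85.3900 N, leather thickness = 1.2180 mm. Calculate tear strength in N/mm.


Formula: Tear strength = force / thickness
Substituting: Tear strength = 85.3900 / 1.2180
Result: 70.1067 N/mm


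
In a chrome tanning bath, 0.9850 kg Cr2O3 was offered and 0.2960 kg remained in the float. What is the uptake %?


Formula: Uptake = (offered - residual) / offered * 100
Substituting: Uptake = (0.9850 - 0.2960) / 0.9850 * 100
Result: 69.9492 %


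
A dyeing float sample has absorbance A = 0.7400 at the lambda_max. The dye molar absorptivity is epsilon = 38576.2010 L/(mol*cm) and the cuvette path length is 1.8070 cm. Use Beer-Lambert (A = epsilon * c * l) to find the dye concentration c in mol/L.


Formula: c = A / (epsilon * l)
Substituting: c = 0.7400 / (38576.2010 * 1.8070)
Result: 1.0616e-05 mol/L


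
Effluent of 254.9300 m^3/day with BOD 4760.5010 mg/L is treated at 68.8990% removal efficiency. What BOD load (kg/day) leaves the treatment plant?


Load_in = volume * conc / 1000 = 254.9300 * 4760.5010 / 1000 = 1213.5945 kg/day
Removed = Load_in * eff / 100 = 1213.5945 * 68.8990 / 100 = 836.1545 kg/day
Load_out = Load_in - Removed = 1213.5945 - 836.1545 = 377.4400 kg/day


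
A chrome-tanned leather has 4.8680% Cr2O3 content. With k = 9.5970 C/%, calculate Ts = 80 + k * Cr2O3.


Formula: Ts = 80 + k * Cr2O3
Substituting: Ts = 80 + 9.5970 * 4.8680
Result: 126.7182 C


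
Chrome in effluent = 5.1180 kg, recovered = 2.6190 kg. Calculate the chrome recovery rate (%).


Formula: Recovery = recovered / input * 100
Substituting: Recovery = 2.6190 / 5.1180 * 100
Result: 51.1723 %


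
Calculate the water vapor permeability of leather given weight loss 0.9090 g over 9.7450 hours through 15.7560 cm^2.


Formula: WVP = loss / (area * time)
Substituting: WVP = 0.9090 / (15.7560 * 9.7450)
Result: 0.0059202 g/(cm^2*hr)


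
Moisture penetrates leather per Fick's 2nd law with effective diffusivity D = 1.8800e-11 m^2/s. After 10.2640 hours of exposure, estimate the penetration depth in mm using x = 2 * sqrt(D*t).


t = 10.2640 hr * 3600 = 36950.4000 s
D * t = 1.8800e-11 * 36950.4000 = 6.9467e-07
x = 2 * sqrt(D*t) = 2 * sqrt(6.9467e-07) = 0.00166693 m = 1.6669 mm


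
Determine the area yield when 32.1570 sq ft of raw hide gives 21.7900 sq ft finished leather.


Formula: Yield = finished / raw * 100
Substituting: Yield = 21.7900 / 32.1570 * 100
Result: 67.7613 %


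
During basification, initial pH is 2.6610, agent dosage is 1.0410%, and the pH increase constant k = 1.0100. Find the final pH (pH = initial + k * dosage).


Formula: pH_final = pH_initial + k * base_pct
Substituting: pH_final = 2.6610 + 1.0100 * 1.0410
Result: 3.7124


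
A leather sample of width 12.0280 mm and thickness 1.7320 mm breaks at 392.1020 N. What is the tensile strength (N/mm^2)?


Formula: TS = force / (width * thickness)
Substituting: TS = 392.1020 / (12.0280 * 1.7320)
Result: 18.8217 N/mm^2


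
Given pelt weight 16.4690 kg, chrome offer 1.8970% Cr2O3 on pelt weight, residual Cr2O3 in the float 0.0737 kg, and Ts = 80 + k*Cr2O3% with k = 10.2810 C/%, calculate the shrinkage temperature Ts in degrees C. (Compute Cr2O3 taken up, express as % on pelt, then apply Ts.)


Offered = pelt * offer_pct / 100 = 16.4690 * 1.8970 / 100 = 0.3124 kg
Uptake = offered - residual = 0.3124 - 0.0737 = 0.2387 kg
Cr2O3% on pelt = uptake / pelt * 100 = 0.2387 / 16.4690 * 100 = 1.4495 %
Ts = 80 + k * Cr2O3% = 80 + 10.2810 * 1.4495 = 94.9022 C


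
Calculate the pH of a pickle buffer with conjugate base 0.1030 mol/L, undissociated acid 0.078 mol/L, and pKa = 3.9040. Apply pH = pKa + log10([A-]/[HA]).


ratio = [A-] / [HA] = 0.1030 / 0.078 = 1.3205
log10(ratio) = 0.1207
pH = pKa + log10(ratio) = 3.9040 + 0.1207 = 4.0247


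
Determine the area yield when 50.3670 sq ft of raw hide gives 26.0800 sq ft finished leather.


Formula: Yield = finished / raw * 100
Substituting: Yield = 26.0800 / 50.3670 * 100
Result: 51.7799 %


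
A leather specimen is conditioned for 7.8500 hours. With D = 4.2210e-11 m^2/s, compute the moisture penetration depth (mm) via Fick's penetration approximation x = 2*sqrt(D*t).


t = 7.8500 hr * 3600 = 28260.0000 s
D * t = 4.2210e-11 * 28260.0000 = 1.1929e-06
x = 2 * sqrt(D*t) = 2 * sqrt(1.1929e-06) = 0.00218436 m = 2.1844 mm


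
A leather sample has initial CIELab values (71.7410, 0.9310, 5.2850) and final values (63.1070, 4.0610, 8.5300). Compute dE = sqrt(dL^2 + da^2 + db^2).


dL = -8.6340, da = 3.1300, db = 3.2450
dE = sqrt((-8.6340)^2 + 3.1300^2 + 3.2450^2) = 9.7403


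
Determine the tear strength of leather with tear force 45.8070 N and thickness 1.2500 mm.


Formula: Tear strength = force / thickness
Substituting: Tear strength = 45.8070 / 1.2500
Result: 36.6456 N/mm


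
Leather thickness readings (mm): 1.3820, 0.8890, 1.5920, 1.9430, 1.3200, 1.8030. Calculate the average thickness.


Formula: Average = sum / n
Substituting: Average = 8.9290 / 6
Result: 1.4882 mm


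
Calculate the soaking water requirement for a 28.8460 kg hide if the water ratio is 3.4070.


Formula: Water = hide_weight * ratio
Substituting: Water = 28.8460 * 3.4070
Result: 98.2783 kg


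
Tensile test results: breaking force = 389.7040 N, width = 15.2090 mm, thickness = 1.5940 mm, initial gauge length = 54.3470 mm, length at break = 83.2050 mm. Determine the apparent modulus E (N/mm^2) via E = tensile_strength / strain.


TS = F / (w * t) = 389.7040 / (15.2090 * 1.5940) = 16.0748 N/mm^2
strain = (Lf - L0) / L0 = (83.2050 - 54.3470) / 54.3470 = 0.5310
E = TS / strain = 16.0748 / 0.5310 = 30.2730 N/mm^2


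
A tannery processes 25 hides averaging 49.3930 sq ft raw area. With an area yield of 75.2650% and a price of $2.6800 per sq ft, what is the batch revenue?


Raw_total = N * avg_area = 25 * 49.3930 = 1234.8250 sq ft
Finished = Raw_total * yield / 100 = 1234.8250 * 75.2650 / 100 = 929.3910 sq ft
Value = Finished * price = 929.3910 * 2.6800 = 2490.7680 $


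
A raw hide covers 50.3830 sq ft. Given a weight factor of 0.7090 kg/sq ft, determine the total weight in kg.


Formula: Weight = area * weight_per_sqft
Substituting: Weight = 50.3830 * 0.7090
Result: 35.7215 kg


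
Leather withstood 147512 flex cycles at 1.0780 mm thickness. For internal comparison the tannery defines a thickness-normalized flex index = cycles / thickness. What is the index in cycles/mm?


Formula: Index = cycles / thickness
Substituting: Index = 147512 / 1.0780
Result: 136838.5900 cycles/mm


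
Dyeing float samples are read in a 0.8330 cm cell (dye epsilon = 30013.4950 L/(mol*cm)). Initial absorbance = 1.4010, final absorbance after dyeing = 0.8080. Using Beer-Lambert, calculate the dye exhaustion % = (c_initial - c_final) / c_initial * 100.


c_initial = A_i / (epsilon * l) = 1.4010 / (30013.4950 * 0.8330) = 5.6037e-05 mol/L
c_final = A_f / (epsilon * l) = 0.8080 / (30013.4950 * 0.8330) = 3.2318e-05 mol/L
Exhaustion = (c_initial - c_final) / c_initial * 100 = (5.6037e-05 - 3.2318e-05) / 5.6037e-05 * 100 = 42.3269 %


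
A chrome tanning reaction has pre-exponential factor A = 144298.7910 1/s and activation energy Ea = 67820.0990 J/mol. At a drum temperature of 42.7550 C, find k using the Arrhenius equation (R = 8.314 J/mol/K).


T_K = T_C + 273.15 = 42.7550 + 273.15 = 315.9050 K
exponent = -Ea / (R * T_K) = -67820.0990 / (8.314 * 315.9050) = -25.8221
k = A * exp(exponent) = 144298.7910 * exp(-25.8221) = 8.8076e-07 1/s


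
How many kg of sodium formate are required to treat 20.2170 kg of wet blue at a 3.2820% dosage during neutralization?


Formula: Neutralizer = substrate * pct / 100
Substituting: Neutralizer = 20.2170 * 3.2820 / 100
Result: 0.6635 kg


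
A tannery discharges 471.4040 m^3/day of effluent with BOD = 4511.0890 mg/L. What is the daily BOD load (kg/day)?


Formula: BOD_load = volume * conc / 1000
Substituting: BOD_load = 471.4040 * 4511.0890 / 1000
Result: 2126.5454 kg/day


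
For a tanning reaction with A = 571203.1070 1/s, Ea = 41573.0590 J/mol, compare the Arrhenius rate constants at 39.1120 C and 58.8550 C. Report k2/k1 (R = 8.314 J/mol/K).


T1 = 39.1120 + 273.15 = 312.2620 K; T2 = 58.8550 + 273.15 = 332.0050 K
k1 = A * exp(-Ea/(R*T1)) = 571203.1070 * exp(-41573.0590/(8.314*312.2620)) = 0.0634265 1/s
k2 = A * exp(-Ea/(R*T2)) = 571203.1070 * exp(-41573.0590/(8.314*332.0050)) = 0.1644 1/s
k2/k1 = 0.1644 / 0.0634265 = 2.5915


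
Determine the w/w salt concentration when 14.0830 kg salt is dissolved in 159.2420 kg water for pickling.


Formula: Conc = salt / (water + salt) * 100
Substituting: Conc = 14.0830 / (159.2420 + 14.0830) * 100
Result: 8.1252 %


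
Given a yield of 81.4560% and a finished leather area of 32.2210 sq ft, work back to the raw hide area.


Formula: raw = finished * 100 / yield
Substituting: raw = 32.2210 * 100 / 81.4560
Result: 39.5563 sq ft


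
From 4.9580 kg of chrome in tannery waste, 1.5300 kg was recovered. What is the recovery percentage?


Formula: Recovery = recovered / input * 100
Substituting: Recovery = 1.5300 / 4.9580 * 100
Result: 30.8592 %


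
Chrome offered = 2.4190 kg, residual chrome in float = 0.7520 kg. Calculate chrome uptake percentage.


Formula: Uptake = (offered - residual) / offered * 100
Substituting: Uptake = (2.4190 - 0.7520) / 2.4190 * 100
Result: 68.9128 %


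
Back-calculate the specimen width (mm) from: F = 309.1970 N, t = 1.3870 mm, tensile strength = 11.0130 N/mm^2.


Formula: w = F / (TS * t)
Substituting: w = 309.1970 / (11.0130 * 1.3870)
Result: 20.2420 mm


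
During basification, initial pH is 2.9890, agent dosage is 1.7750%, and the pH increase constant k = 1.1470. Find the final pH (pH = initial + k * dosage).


Formula: pH_final = pH_initial + k * base_pct
Substituting: pH_final = 2.9890 + 1.1470 * 1.7750
Result: 5.0249


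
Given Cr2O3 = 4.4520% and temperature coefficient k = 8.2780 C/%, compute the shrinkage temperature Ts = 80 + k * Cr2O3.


Formula: Ts = 80 + k * Cr2O3
Substituting: Ts = 80 + 8.2780 * 4.4520
Result: 116.8537 C


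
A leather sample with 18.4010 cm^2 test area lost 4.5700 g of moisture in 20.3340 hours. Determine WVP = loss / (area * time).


Formula: WVP = loss / (area * time)
Substituting: WVP = 4.5700 / (18.4010 * 20.3340)
Result: 0.0122138 g/(cm^2*hr)


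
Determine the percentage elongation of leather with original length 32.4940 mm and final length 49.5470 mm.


Formula: Elongation = (Lf - L0) / L0 * 100
Substituting: Elongation = (49.5470 - 32.4940) / 32.4940 * 100
Result: 52.4805 %


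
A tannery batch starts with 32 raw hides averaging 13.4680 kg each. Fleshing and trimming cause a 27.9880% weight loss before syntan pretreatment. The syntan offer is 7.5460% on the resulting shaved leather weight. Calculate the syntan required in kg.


Total_raw = N * avg_wt = 32 * 13.4680 = 430.9760 kg
Substrate = Total_raw * (1 - loss/100) = 430.9760 * (1 - 27.9880/100) = 310.3544 kg
Syntan = Substrate * pct / 100 = 310.3544 * 7.5460 / 100 = 23.4193 kg


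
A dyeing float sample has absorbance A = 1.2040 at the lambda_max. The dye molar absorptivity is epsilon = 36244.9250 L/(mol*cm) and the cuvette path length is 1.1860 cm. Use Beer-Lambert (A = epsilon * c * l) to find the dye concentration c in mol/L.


Formula: c = A / (epsilon * l)
Substituting: c = 1.2040 / (36244.9250 * 1.1860)
Result: 2.8009e-05 mol/L


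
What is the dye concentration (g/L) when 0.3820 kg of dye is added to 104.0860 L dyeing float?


Formula: Conc = dye_mass(kg) / volume(L) * 1000
Substituting: Conc = 0.3820 / 104.0860 * 1000
Result: 3.6700 g/L


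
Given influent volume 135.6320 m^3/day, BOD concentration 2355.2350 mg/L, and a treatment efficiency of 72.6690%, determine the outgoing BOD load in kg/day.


Load_in = volume * conc / 1000 = 135.6320 * 2355.2350 / 1000 = 319.4452 kg/day
Removed = Load_in * eff / 100 = 319.4452 * 72.6690 / 100 = 232.1377 kg/day
Load_out = Load_in - Removed = 319.4452 - 232.1377 = 87.3076 kg/day


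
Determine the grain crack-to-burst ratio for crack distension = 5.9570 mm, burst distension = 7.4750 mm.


Formula: Ratio = crack / burst
Substituting: Ratio = 5.9570 / 7.4750
Result: 0.7969


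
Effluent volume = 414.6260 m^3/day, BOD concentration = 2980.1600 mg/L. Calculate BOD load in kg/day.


Formula: BOD_load = volume * conc / 1000
Substituting: BOD_load = 414.6260 * 2980.1600 / 1000
Result: 1235.6518 kg/day


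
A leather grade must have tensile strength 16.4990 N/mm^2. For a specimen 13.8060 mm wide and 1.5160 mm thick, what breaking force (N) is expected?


Formula: F = TS * w * t
Substituting: F = 16.4990 * 13.8060 * 1.5160
Result: 345.3224 N


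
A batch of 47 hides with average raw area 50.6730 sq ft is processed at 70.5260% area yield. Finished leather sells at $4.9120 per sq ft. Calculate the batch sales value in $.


Raw_total = N * avg_area = 47 * 50.6730 = 2381.6310 sq ft
Finished = Raw_total * yield / 100 = 2381.6310 * 70.5260 / 100 = 1679.6691 sq ft
Value = Finished * price = 1679.6691 * 4.9120 = 8250.5345 $


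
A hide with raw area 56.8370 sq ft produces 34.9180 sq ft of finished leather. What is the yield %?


Formula: Yield = finished / raw * 100
Substituting: Yield = 34.9180 / 56.8370 * 100
Result: 61.4353 %


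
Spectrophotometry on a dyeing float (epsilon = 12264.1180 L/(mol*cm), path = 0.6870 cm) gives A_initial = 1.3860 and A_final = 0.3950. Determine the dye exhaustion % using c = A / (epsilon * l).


c_initial = A_i / (epsilon * l) = 1.3860 / (12264.1180 * 0.6870) = 1.6450e-04 mol/L
c_final = A_f / (epsilon * l) = 0.3950 / (12264.1180 * 0.6870) = 4.6882e-05 mol/L
Exhaustion = (c_initial - c_final) / c_initial * 100 = (1.6450e-04 - 4.6882e-05) / 1.6450e-04 * 100 = 71.5007 %


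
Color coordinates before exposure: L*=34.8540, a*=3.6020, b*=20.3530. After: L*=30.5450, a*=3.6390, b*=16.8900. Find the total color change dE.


dL = -4.3090, da = 0.037, db = -3.4630
dE = sqrt((-4.3090)^2 + 0.037^2 + (-3.4630)^2) = 5.5282


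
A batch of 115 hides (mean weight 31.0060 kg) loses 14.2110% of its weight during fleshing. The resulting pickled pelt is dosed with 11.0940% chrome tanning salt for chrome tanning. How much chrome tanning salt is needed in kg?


Total_raw = N * avg_wt = 115 * 31.0060 = 3565.6900 kg
Substrate = Total_raw * (1 - loss/100) = 3565.6900 * (1 - 14.2110/100) = 3058.9698 kg
Chrome = Substrate * pct / 100 = 3058.9698 * 11.0940 / 100 = 339.3621 kg


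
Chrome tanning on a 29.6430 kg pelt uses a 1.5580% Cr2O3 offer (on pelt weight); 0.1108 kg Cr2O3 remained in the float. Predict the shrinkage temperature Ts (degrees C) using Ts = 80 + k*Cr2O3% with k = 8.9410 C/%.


Offered = pelt * offer_pct / 100 = 29.6430 * 1.5580 / 100 = 0.4618 kg
Uptake = offered - residual = 0.4618 - 0.1108 = 0.3510 kg
Cr2O3% on pelt = uptake / pelt * 100 = 0.3510 / 29.6430 * 100 = 1.1842 %
Ts = 80 + k * Cr2O3% = 80 + 8.9410 * 1.1842 = 90.5881 C


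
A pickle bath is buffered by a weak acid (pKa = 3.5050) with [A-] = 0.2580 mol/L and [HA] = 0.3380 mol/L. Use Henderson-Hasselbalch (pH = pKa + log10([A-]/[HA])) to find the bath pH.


ratio = [A-] / [HA] = 0.2580 / 0.3380 = 0.7633
log10(ratio) = -0.1173
pH = pKa + log10(ratio) = 3.5050 - 0.1173 = 3.3877


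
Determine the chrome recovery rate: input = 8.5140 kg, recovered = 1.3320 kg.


Formula: Recovery = recovered / input * 100
Substituting: Recovery = 1.3320 / 8.5140 * 100
Result: 15.6448 %


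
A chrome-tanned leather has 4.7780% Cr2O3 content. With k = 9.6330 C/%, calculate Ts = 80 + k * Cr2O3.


Formula: Ts = 80 + k * Cr2O3
Substituting: Ts = 80 + 9.6330 * 4.7780
Result: 126.0265 C


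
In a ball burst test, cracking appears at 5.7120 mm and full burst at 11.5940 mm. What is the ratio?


Formula: Ratio = crack / burst
Substituting: Ratio = 5.7120 / 11.5940
Result: 0.4927


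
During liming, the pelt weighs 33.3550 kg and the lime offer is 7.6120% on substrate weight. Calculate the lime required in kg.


Formula: Lime = substrate * pct / 100
Substituting: Lime = 33.3550 * 7.6120 / 100
Result: 2.5390 kg


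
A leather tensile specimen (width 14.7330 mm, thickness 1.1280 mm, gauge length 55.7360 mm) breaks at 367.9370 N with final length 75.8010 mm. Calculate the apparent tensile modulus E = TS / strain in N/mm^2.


TS = F / (w * t) = 367.9370 / (14.7330 * 1.1280) = 22.1398 N/mm^2
strain = (Lf - L0) / L0 = (75.8010 - 55.7360) / 55.7360 = 0.3600
E = TS / strain = 22.1398 / 0.3600 = 61.4992 N/mm^2


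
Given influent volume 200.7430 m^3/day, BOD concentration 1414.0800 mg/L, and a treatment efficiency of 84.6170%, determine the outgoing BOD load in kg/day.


Load_in = volume * conc / 1000 = 200.7430 * 1414.0800 / 1000 = 283.8667 kg/day
Removed = Load_in * eff / 100 = 283.8667 * 84.6170 / 100 = 240.1995 kg/day
Load_out = Load_in - Removed = 283.8667 - 240.1995 = 43.6672 kg/day


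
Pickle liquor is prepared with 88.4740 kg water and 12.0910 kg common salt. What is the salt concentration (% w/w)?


Formula: Conc = salt / (water + salt) * 100
Substituting: Conc = 12.0910 / (88.4740 + 12.0910) * 100
Result: 12.0231 %


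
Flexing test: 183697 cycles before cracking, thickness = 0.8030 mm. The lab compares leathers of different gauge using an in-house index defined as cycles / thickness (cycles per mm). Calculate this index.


Formula: Index = cycles / thickness
Substituting: Index = 183697 / 0.8030
Result: 228763.3873 cycles/mm


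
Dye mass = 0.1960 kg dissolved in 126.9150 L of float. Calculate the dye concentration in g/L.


Formula: Conc = dye_mass(kg) / volume(L) * 1000
Substituting: Conc = 0.1960 / 126.9150 * 1000
Result: 1.5443 g/L


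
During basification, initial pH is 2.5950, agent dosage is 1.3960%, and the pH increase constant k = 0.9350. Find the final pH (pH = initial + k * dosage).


Formula: pH_final = pH_initial + k * base_pct
Substituting: pH_final = 2.5950 + 0.9350 * 1.3960
Result: 3.9003


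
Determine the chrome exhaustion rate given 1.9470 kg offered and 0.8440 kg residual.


Formula: Uptake = (offered - residual) / offered * 100
Substituting: Uptake = (1.9470 - 0.8440) / 1.9470 * 100
Result: 56.6513 %


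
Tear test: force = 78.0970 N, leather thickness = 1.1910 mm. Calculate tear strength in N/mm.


Formula: Tear strength = force / thickness
Substituting: Tear strength = 78.0970 / 1.1910
Result: 65.5726 N/mm


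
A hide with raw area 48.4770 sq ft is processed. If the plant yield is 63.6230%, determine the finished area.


Formula: finished = raw * yield / 100
Substituting: finished = 48.4770 * 63.6230 / 100
Result: 30.8425 sq ft


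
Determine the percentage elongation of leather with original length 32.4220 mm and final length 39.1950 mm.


Formula: Elongation = (Lf - L0) / L0 * 100
Substituting: Elongation = (39.1950 - 32.4220) / 32.4220 * 100
Result: 20.8901 %


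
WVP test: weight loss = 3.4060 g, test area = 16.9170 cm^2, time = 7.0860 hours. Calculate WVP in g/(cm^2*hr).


Formula: WVP = loss / (area * time)
Substituting: WVP = 3.4060 / (16.9170 * 7.0860)
Result: 0.0284132 g/(cm^2*hr)


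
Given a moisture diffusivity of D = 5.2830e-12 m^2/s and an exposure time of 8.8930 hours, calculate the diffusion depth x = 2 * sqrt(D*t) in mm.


t = 8.8930 hr * 3600 = 32014.8000 s
D * t = 5.2830e-12 * 32014.8000 = 1.6913e-07
x = 2 * sqrt(D*t) = 2 * sqrt(1.6913e-07) = 8.2252e-04 m = 0.8225 mm


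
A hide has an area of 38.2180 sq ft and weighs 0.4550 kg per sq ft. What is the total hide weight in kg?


Formula: Weight = area * weight_per_sqft
Substituting: Weight = 38.2180 * 0.4550
Result: 17.3892 kg


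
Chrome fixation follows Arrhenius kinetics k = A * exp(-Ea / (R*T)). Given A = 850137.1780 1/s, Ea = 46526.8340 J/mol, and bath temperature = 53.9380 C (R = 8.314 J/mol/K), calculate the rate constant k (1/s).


T_K = T_C + 273.15 = 53.9380 + 273.15 = 327.0880 K
exponent = -Ea / (R * T_K) = -46526.8340 / (8.314 * 327.0880) = -17.1092
k = A * exp(exponent) = 850137.1780 * exp(-17.1092) = 0.0315553 1/s


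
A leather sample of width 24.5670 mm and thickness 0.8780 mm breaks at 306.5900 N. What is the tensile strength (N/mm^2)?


Formula: TS = force / (width * thickness)
Substituting: TS = 306.5900 / (24.5670 * 0.8780)
Result: 14.2138 N/mm^2


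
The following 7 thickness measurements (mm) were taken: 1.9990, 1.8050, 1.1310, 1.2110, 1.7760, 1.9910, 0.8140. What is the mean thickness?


Formula: Average = sum / n
Substituting: Average = 10.7270 / 7
Result: 1.5324 mm


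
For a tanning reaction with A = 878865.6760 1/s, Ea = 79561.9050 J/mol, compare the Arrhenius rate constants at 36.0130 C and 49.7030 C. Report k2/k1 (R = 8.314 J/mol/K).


T1 = 36.0130 + 273.15 = 309.1630 K; T2 = 49.7030 + 273.15 = 322.8530 K
k1 = A * exp(-Ea/(R*T1)) = 878865.6760 * exp(-79561.9050/(8.314*309.1630)) = 3.1700e-08 1/s
k2 = A * exp(-Ea/(R*T2)) = 878865.6760 * exp(-79561.9050/(8.314*322.8530)) = 1.1778e-07 1/s
k2/k1 = 1.1778e-07 / 3.1700e-08 = 3.7155


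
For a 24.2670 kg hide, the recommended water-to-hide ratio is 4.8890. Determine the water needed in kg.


Formula: Water = hide_weight * ratio
Substituting: Water = 24.2670 * 4.8890
Result: 118.6414 kg


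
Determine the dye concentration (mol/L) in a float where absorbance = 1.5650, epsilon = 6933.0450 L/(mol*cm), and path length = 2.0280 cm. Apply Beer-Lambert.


Formula: c = A / (epsilon * l)
Substituting: c = 1.5650 / (6933.0450 * 2.0280)
Result: 1.1131e-04 mol/L


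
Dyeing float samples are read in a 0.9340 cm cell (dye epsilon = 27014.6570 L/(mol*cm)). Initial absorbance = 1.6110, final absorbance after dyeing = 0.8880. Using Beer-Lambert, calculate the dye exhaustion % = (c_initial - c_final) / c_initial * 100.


c_initial = A_i / (epsilon * l) = 1.6110 / (27014.6570 * 0.9340) = 6.3848e-05 mol/L
c_final = A_f / (epsilon * l) = 0.8880 / (27014.6570 * 0.9340) = 3.5194e-05 mol/L
Exhaustion = (c_initial - c_final) / c_initial * 100 = (6.3848e-05 - 3.5194e-05) / 6.3848e-05 * 100 = 44.8790 %


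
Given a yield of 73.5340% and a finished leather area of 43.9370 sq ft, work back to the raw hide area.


Formula: raw = finished * 100 / yield
Substituting: raw = 43.9370 * 100 / 73.5340
Result: 59.7506 sq ft


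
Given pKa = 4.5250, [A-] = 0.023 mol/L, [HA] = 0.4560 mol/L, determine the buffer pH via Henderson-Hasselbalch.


ratio = [A-] / [HA] = 0.023 / 0.4560 = 0.0504386
log10(ratio) = -1.2972
pH = pKa + log10(ratio) = 4.5250 - 1.2972 = 3.2278


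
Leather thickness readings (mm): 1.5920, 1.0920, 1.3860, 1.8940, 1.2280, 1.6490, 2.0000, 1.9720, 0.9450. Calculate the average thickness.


Formula: Average = sum / n
Substituting: Average = 13.7580 / 9
Result: 1.5287 mm
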